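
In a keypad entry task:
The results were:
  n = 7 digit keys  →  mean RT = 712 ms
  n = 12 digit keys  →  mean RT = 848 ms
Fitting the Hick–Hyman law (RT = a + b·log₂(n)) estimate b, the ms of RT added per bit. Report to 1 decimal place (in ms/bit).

174.9 ms/bit

b = (RT₂ − RT₁)/(log₂ n₂ − log₂ n₁) = (848 − 712)/(3.5850 − 2.8074) = 174.895 ms/bit.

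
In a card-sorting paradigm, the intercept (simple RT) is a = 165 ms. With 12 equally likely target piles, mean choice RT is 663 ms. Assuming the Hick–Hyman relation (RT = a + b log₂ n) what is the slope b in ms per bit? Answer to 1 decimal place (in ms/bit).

138.9 ms/bit

log₂(12) = 3.5850 bits.
b = (RT − a)/log₂ n = (663 − 165) / 3.5850 = 138.914 ms/bit.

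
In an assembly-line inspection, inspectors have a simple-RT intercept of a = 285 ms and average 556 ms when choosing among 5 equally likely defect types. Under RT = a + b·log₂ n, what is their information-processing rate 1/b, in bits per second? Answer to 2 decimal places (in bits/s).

b = (556 − 285)/log₂ 5 = 271/2.3219 = 116.713 ms per bit = 0.11671 s/bit; the reciprocal is 8.568 bits/s.

8.57 bits/s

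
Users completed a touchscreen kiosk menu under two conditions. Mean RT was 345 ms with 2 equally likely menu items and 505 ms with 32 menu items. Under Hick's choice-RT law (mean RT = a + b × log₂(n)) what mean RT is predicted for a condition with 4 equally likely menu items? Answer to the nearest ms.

385 ms

With log₂ n on the abscissa the relation is linear; from the two conditions:
  b = (505 − 345) / (log₂ 32 − log₂ 2) = 160 / (5 − 1) = 40 ms/bit
  a = 345 − 40 × 1 = 305 ms
Then RT(4) = 305 + 40 × log₂ 4 = 305 + 40 × 2 ≈ 385.000 ms.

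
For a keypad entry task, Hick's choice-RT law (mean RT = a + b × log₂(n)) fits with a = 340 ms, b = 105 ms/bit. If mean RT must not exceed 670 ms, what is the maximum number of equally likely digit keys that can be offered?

105·log₂ n ≤ 670 − 340 = 330, giving log₂ n ≤ 3.1429 and n ≤ 8.833. The largest whole number is 8.

8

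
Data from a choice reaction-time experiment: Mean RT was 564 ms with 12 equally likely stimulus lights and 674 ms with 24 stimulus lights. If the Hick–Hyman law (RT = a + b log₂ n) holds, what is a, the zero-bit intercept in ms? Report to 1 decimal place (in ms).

Slope: b = (674 − 564) / (log₂ 24 − log₂ 12) = 110/1.0000 = 110.000 ms/bit.
a = RT₁ − b·log₂ n₁ = 564 − 110.000 × 3.5850 = 169.654 ms.

169.7 ms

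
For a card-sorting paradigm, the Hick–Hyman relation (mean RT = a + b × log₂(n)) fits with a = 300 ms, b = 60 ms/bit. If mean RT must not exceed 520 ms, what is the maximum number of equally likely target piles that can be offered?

60·log₂ n ≤ 520 − 300 = 220, giving log₂ n ≤ 3.6667 and n ≤ 12.699. The largest whole number is 12.

12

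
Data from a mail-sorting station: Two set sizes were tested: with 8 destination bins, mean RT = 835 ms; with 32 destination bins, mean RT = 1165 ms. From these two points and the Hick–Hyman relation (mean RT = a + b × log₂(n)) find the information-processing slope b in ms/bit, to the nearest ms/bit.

Slope: b = (1165 − 835) / (log₂ 32 − log₂ 8) = 330/2.0000 = 165 ms/bit.

165 ms/bit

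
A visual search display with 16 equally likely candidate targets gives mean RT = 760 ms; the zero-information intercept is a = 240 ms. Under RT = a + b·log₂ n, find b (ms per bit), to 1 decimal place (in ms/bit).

130.0 ms/bit

b = (760 − 240) / log₂(16) = 520 / 4 = 130.000 ms/bit.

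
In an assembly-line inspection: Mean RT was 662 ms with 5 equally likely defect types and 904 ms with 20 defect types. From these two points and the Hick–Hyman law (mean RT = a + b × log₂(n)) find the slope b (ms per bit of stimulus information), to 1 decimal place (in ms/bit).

121.0 ms/bit

The slope on a log₂ axis is (904 − 662) / (4.3219 − 2.3219) = 121.000 ms/bit.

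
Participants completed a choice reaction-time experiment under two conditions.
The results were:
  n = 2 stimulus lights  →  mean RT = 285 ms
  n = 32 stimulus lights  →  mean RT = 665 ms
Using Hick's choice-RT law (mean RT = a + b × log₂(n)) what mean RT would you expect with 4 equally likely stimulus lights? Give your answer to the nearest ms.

With log₂ n on the abscissa the relation is linear; from the two conditions:
  b = (665 − 285) / (log₂ 32 − log₂ 2) = 380 / (5 − 1) = 95 ms/bit
  a = 285 − 95 × 1 = 190 ms
Then RT(4) = 190 + 95 × log₂ 4 = 190 + 95 × 2 ≈ 380.000 ms.

380 ms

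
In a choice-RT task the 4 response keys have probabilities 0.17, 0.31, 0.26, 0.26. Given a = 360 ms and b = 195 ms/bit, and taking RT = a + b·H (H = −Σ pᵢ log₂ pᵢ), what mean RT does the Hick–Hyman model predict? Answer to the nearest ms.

H = 0.17·log₂(1/0.17) + 0.31·log₂(1/0.31) + 0.26·log₂(1/0.26) + 0.26·log₂(1/0.26) = 1.9690 bits.
RT = 360 + 195 × 1.9690 = 743.95 ms.

744 ms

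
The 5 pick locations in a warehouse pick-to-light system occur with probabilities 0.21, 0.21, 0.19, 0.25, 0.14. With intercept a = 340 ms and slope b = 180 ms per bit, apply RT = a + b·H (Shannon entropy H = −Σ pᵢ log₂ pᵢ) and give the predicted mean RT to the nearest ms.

754 ms

H = 0.21·log₂(1/0.21) + 0.21·log₂(1/0.21) + 0.19·log₂(1/0.19) + 0.25·log₂(1/0.25) + 0.14·log₂(1/0.14) = 2.2980 bits.
RT = 340 + 180 × 2.2980 = 753.64 ms.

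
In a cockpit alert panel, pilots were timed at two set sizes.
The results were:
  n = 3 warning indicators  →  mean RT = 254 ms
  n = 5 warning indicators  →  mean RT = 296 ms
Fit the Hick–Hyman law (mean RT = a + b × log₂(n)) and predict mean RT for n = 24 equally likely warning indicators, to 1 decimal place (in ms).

Fit slope and intercept:
  b = (296 − 254) / (log₂ 5 − log₂ 3) = 42 / (2.3219 − 1.5850) = 56.990 ms/bit
  a = 254 − 56.990 × 1.5850 = 163.672 ms
Then RT(24) = 163.672 + 56.990 × log₂ 24 = 163.672 + 56.990 × 4.5850 ≈ 424.971 ms.

425.0 ms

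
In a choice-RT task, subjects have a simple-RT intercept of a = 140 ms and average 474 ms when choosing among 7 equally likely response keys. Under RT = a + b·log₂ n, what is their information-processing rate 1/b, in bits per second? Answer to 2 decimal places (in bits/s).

8.41 bits/s

Choice component = 474 − 140 = 334 ms over log₂(7) = 2.8074 bits.
b = 334 / 2.8074 = 118.973 ms/bit, so 1/b = 8.405 bits/s.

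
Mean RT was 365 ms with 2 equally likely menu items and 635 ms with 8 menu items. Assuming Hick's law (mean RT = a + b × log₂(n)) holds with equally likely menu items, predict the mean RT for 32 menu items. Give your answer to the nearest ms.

RT is linear in log₂ n, so two points fix the line:
  b = (635 − 365) / (log₂ 8 − log₂ 2) = 270 / (3 − 1) = 135 ms/bit
  a = 365 − 135 × 1 = 230 ms
Then RT(32) = 230 + 135 × log₂ 32 = 230 + 135 × 5 ≈ 905.000 ms.

905 ms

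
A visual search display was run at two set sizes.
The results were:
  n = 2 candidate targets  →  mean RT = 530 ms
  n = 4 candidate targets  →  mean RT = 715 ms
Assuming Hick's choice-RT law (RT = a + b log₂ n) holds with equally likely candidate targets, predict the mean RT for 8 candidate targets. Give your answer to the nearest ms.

900 ms

Solve the two-equation system in a and b:
  b = (715 − 530) / (log₂ 4 − log₂ 2) = 185 / (2 − 1) = 185 ms/bit
  a = 530 − 185 × 1 = 345 ms
Then RT(8) = 345 + 185 × log₂ 8 = 345 + 185 × 3 ≈ 900.000 ms.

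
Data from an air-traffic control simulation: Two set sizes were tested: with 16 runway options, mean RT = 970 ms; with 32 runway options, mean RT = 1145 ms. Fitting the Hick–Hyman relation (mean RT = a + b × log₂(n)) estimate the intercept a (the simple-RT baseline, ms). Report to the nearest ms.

270 ms

The slope on a log₂ axis is (1145 − 970) / (5 − 4) = 175 ms/bit.
a = RT₁ − b·log₂ n₁ = 970 − 175 × 4 = 270.000 ms.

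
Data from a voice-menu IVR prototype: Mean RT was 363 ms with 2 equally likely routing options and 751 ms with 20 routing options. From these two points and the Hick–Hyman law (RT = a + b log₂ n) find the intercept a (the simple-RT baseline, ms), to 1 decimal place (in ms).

The slope on a log₂ axis is (751 − 363) / (4.3219 − 1) = 116.800 ms/bit.
a = RT₁ − b·log₂ n₁ = 363 − 116.800 × 1 = 246.200 ms.

246.2 ms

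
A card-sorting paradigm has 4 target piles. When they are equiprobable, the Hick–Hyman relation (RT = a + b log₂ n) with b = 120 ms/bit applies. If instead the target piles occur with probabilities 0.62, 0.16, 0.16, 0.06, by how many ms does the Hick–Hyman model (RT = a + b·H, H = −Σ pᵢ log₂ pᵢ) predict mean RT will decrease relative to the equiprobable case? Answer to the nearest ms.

Equiprobable entropy H₀ = log₂ 4 = 2.0000 bits.
Skewed entropy H = −Σ pᵢ log₂ pᵢ = 1.5172 bits.
ΔRT = b·(H₀ − H) = 120 × 0.4828 = 57.94 ms.

58 ms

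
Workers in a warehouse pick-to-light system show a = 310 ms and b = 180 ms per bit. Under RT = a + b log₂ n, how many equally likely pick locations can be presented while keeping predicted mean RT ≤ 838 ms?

Information budget: (838 − 310)/180 = 2.9333 bits, so n ≤ 2^2.9333 = 7.639 → at most 7.

7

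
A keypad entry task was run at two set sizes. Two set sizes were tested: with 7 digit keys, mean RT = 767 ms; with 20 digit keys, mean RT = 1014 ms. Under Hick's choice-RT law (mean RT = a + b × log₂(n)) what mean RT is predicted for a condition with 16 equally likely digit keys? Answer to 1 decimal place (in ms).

RT is linear in log₂ n, so two points fix the line:
  b = (1014 − 767) / (log₂ 20 − log₂ 7) = 247 / (4.3219 − 2.8074) = 163.082 ms/bit
  a = 767 − 163.082 × 2.8074 = 309.170 ms
Then RT(16) = 309.170 + 163.082 × log₂ 16 = 309.170 + 163.082 × 4 ≈ 961.499 ms.

961.5 ms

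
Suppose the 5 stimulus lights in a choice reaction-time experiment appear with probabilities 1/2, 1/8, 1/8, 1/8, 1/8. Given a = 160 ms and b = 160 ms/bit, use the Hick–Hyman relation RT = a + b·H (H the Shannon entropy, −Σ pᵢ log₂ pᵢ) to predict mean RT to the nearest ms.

Each term −pᵢ log₂ pᵢ: 0.5·1 + 0.125·3 + 0.125·3 + 0.125·3 + 0.125·3; summed, H = 2.000 bits.
Mean RT = a + bH = 160 + 160·2.000 = 480.00 ms.

480 ms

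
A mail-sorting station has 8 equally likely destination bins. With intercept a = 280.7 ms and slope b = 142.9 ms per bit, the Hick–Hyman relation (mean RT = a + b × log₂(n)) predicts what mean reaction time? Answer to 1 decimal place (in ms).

log₂(8) = 3 bits, so RT = 280.7 + 142.9 × 3 ≈ 709.400 ms.

709.4 ms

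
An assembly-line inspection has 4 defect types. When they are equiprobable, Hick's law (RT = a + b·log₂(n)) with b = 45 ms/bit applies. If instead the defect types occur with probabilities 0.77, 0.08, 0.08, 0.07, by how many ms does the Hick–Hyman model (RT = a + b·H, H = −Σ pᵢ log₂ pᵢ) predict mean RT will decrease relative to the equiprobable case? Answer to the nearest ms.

39 ms

The RT saving is b·ΔH. Equiprobable H₀ = log₂(4) = 2.0000 bits; with the given probabilities H = 1.1419 bits.
b·(H₀ − H) = 45 × (2.0000 − 1.1419) = 38.61 ms.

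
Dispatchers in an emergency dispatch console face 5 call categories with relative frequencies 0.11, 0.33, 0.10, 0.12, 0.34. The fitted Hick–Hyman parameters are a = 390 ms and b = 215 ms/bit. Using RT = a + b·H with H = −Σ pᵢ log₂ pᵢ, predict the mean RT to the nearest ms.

H = 0.11·log₂(1/0.11) + 0.33·log₂(1/0.33) + 0.10·log₂(1/0.10) + 0.12·log₂(1/0.12) + 0.34·log₂(1/0.34) = 2.1065 bits.
RT = 390 + 215 × 2.1065 = 842.91 ms.

843 ms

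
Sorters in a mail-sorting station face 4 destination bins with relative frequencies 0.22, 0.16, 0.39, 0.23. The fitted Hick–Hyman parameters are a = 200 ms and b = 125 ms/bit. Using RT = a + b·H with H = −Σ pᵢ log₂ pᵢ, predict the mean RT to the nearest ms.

440 ms

H = 0.22·log₂(1/0.22) + 0.16·log₂(1/0.16) + 0.39·log₂(1/0.39) + 0.23·log₂(1/0.23) = 1.9211 bits.
RT = 200 + 125 × 1.9211 = 440.13 ms.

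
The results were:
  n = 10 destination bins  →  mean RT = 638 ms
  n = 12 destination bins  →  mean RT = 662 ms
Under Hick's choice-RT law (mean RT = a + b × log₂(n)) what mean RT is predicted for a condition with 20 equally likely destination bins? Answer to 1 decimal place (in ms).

With log₂ n on the abscissa the relation is linear; from the two conditions:
  b = (662 − 638) / (log₂ 12 − log₂ 10) = 24 / (3.5850 − 3.3219) = 91.243 ms/bit
  a = 638 − 91.243 × 3.3219 = 334.898 ms
Then RT(20) = 334.898 + 91.243 × log₂ 20 = 334.898 + 91.243 × 4.3219 ≈ 729.243 ms.

729.2 ms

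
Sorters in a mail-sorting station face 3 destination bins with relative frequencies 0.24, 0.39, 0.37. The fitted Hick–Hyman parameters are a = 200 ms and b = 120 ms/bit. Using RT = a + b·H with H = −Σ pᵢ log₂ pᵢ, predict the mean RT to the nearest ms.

H = 0.24·log₂(1/0.24) + 0.39·log₂(1/0.39) + 0.37·log₂(1/0.37) = 1.5547 bits.
RT = 200 + 120 × 1.5547 = 386.56 ms.

387 ms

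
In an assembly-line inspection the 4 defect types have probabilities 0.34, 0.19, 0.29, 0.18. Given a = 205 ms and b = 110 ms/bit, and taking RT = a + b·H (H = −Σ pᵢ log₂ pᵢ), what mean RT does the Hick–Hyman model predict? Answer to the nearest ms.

H = 0.34·log₂(1/0.34) + 0.19·log₂(1/0.19) + 0.29·log₂(1/0.29) + 0.18·log₂(1/0.18) = 1.9476 bits.
RT = 205 + 110 × 1.9476 = 419.24 ms.

419 ms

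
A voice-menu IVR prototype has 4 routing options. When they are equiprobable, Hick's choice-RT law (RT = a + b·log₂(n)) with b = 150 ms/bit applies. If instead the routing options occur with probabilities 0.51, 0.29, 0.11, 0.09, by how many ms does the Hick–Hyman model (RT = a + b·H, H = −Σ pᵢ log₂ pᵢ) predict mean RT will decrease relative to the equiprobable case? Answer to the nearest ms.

49 ms

The RT saving is b·ΔH. Equiprobable H₀ = log₂(4) = 2.0000 bits; with the given probabilities H = 1.6763 bits.
b·(H₀ − H) = 150 × (2.0000 − 1.6763) = 48.56 ms.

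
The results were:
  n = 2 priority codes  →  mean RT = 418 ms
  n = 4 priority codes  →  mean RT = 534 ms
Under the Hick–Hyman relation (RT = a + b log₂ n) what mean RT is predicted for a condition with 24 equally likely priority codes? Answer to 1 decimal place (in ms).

833.9 ms

Fit slope and intercept:
  b = (534 − 418) / (log₂ 4 − log₂ 2) = 116 / (2 − 1) = 116.000 ms/bit
  a = 418 − 116.000 × 1 = 302.000 ms
Then RT(24) = 302.000 + 116.000 × log₂ 24 = 302.000 + 116.000 × 4.5850 ≈ 833.856 ms.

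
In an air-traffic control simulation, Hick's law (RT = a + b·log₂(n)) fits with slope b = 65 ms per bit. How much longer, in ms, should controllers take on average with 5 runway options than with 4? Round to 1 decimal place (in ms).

20.9 ms

ΔRT = (a + b log₂ n₂) − (a + b log₂ n₁) = b·(log₂ n₂ − log₂ n₁).
log₂(5) − log₂(4) = 2.3219 − 2 = 0.3219.
ΔRT = 65 × 0.3219 = 20.925 ms.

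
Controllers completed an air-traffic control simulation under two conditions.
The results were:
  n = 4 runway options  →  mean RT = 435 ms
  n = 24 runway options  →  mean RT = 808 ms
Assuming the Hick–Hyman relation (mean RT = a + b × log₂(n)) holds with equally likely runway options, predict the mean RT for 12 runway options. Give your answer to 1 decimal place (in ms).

Solve the two-equation system in a and b:
  b = (808 − 435) / (log₂ 24 − log₂ 4) = 373 / (4.5850 − 2) = 144.296 ms/bit
  a = 435 − 144.296 × 2 = 146.408 ms
Then RT(12) = 146.408 + 144.296 × log₂ 12 = 146.408 + 144.296 × 3.5850 ≈ 663.704 ms.

663.7 ms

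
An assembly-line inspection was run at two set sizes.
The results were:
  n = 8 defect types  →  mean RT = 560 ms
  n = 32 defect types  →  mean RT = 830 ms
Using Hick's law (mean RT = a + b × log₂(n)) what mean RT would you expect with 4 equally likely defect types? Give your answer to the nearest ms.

425 ms

Solve the two-equation system in a and b:
  b = (830 − 560) / (log₂ 32 − log₂ 8) = 270 / (5 − 3) = 135 ms/bit
  a = 560 − 135 × 3 = 155 ms
Then RT(4) = 155 + 135 × log₂ 4 = 155 + 135 × 2 ≈ 425.000 ms.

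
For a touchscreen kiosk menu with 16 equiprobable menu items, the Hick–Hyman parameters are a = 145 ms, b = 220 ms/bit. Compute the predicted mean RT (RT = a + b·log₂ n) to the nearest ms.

log₂(16) = 4 bits, so RT = 145 + 220 × 4 ≈ 1025.000 ms.

1025 ms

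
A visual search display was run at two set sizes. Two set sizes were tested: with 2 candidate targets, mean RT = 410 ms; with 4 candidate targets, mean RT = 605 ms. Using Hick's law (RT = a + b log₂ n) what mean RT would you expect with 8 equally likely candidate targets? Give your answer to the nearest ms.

800 ms

Solve the two-equation system in a and b:
  b = (605 − 410) / (log₂ 4 − log₂ 2) = 195 / (2 − 1) = 195 ms/bit
  a = 410 − 195 × 1 = 215 ms
Then RT(8) = 215 + 195 × log₂ 8 = 215 + 195 × 3 ≈ 800.000 ms.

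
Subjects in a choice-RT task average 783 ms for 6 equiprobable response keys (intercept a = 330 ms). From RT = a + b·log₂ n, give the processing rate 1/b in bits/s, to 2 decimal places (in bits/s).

b = (783 − 330)/log₂ 6 = 453/2.5850 = 175.244 ms per bit = 0.17524 s/bit; the reciprocal is 5.706 bits/s.

5.71 bits/s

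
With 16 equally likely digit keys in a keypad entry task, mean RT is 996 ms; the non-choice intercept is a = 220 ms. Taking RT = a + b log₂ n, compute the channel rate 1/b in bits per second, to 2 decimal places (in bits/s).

b = (996 − 220)/log₂ 16 = 776/4 = 194.000 ms per bit = 0.19400 s/bit; the reciprocal is 5.155 bits/s.

5.15 bits/s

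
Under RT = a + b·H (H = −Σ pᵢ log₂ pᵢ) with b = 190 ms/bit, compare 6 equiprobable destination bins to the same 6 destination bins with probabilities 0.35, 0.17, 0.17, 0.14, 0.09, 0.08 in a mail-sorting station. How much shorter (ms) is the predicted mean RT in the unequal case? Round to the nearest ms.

The RT saving is b·ΔH. Equiprobable H₀ = log₂(6) = 2.5850 bits; with the given probabilities H = 2.4005 bits.
b·(H₀ − H) = 190 × (2.5850 − 2.4005) = 35.04 ms.

35 ms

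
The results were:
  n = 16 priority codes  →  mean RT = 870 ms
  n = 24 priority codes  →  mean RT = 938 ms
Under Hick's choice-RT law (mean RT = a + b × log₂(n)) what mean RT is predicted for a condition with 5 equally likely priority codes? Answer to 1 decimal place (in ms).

674.9 ms

Fit slope and intercept:
  b = (938 − 870) / (log₂ 24 − log₂ 16) = 68 / (4.5850 − 4) = 116.247 ms/bit
  a = 870 − 116.247 × 4 = 405.013 ms
Then RT(5) = 405.013 + 116.247 × log₂ 5 = 405.013 + 116.247 × 2.3219 ≈ 674.930 ms.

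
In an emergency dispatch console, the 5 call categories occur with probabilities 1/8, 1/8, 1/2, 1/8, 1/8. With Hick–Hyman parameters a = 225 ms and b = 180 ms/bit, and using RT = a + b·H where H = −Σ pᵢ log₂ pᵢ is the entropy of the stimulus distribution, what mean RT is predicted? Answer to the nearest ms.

Each term −pᵢ log₂ pᵢ: 0.125·3 + 0.125·3 + 0.5·1 + 0.125·3 + 0.125·3; summed, H = 2.000 bits.
Mean RT = a + bH = 225 + 180·2.000 = 585.00 ms.

585 ms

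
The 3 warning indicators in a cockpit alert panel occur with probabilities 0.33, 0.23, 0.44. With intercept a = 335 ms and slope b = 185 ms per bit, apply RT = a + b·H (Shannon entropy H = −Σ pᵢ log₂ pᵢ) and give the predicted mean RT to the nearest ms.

Entropy contributions −pᵢ log₂ pᵢ: 0.5278, 0.4877, 0.5211; sum H = 1.5366 bits.
RT = a + bH = 335 + 185·1.5366 = 619.28 ms.

619 ms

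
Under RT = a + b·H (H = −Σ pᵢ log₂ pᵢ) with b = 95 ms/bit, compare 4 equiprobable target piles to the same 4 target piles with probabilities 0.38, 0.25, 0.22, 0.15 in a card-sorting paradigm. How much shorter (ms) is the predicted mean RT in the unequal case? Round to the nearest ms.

7 ms

Equiprobable entropy H₀ = log₂ 4 = 2.0000 bits.
Skewed entropy H = −Σ pᵢ log₂ pᵢ = 1.9216 bits.
ΔRT = b·(H₀ − H) = 95 × 0.0784 = 7.45 ms.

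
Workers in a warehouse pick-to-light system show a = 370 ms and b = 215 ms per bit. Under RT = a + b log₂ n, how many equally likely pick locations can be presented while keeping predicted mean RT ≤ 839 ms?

Set 370 + 215·log₂ n ≤ 839 → log₂ n ≤ (839 − 370)/215 = 2.1814.
So n ≤ 2^2.1814 = 4.536; the largest integer n is 4.

4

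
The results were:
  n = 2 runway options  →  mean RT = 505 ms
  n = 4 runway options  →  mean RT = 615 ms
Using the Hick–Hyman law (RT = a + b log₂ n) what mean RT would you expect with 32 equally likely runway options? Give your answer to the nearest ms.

RT is linear in log₂ n, so two points fix the line:
  b = (615 − 505) / (log₂ 4 − log₂ 2) = 110 / (2 − 1) = 110 ms/bit
  a = 505 − 110 × 1 = 395 ms
Then RT(32) = 395 + 110 × log₂ 32 = 395 + 110 × 5 ≈ 945.000 ms.

945 ms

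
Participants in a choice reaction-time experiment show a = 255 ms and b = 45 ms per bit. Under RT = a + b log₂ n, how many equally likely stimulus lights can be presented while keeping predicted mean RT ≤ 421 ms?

Set 255 + 45·log₂ n ≤ 421 → log₂ n ≤ (421 − 255)/45 = 3.6889.
So n ≤ 2^3.6889 = 12.896; the largest integer n is 12.

12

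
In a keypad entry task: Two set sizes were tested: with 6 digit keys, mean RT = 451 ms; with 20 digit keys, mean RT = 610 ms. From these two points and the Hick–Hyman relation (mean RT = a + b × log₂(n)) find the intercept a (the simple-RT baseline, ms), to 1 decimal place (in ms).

214.4 ms

b = (RT₂ − RT₁)/(log₂ n₂ − log₂ n₁) = (610 − 451)/(4.3219 − 2.5850) = 91.539 ms/bit.
a = RT₁ − b·log₂ n₁ = 451 − 91.539 × 2.5850 = 214.375 ms.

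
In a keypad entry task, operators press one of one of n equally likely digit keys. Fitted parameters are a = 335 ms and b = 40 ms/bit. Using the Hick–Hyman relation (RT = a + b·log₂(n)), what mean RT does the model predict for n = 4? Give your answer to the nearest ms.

log₂(4) = 2 bits, so RT = 335 + 40 × 2 ≈ 415.000 ms.

415 ms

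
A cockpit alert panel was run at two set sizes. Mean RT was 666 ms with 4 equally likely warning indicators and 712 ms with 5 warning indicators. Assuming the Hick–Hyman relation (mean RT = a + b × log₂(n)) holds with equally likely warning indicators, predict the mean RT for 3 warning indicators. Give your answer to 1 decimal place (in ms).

Fit slope and intercept:
  b = (712 − 666) / (log₂ 5 − log₂ 4) = 46 / (2.3219 − 2) = 142.889 ms/bit
  a = 666 − 142.889 × 2 = 380.222 ms
Then RT(3) = 380.222 + 142.889 × log₂ 3 = 380.222 + 142.889 × 1.5850 ≈ 606.696 ms.

606.7 ms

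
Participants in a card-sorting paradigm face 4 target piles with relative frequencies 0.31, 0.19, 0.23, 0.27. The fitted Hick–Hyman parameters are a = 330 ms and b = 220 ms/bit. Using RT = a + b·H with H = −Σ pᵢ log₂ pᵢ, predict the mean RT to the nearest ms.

765 ms

Entropy contributions −pᵢ log₂ pᵢ: 0.5238, 0.4552, 0.4877, 0.5100; sum H = 1.9767 bits.
RT = a + bH = 330 + 220·1.9767 = 764.88 ms.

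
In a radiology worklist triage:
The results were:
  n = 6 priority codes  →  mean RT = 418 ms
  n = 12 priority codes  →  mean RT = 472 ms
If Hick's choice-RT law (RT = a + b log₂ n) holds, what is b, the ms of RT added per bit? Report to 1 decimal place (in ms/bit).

54.0 ms/bit

The slope on a log₂ axis is (472 − 418) / (3.5850 − 2.5850) = 54.000 ms/bit.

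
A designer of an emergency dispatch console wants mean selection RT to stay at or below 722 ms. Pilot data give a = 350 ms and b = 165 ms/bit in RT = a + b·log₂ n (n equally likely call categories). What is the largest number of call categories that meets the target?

165·log₂ n ≤ 722 − 350 = 372, giving log₂ n ≤ 2.2545 and n ≤ 4.772. The largest whole number is 4.

4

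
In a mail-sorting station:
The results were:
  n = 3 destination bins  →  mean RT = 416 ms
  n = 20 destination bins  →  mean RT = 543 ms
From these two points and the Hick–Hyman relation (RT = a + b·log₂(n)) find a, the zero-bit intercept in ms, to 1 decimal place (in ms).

342.5 ms

b = (RT₂ − RT₁)/(log₂ n₂ − log₂ n₁) = (543 − 416)/(4.3219 − 1.5850) = 46.402 ms/bit.
a = RT₁ − b·log₂ n₁ = 416 − 46.402 × 1.5850 = 342.455 ms.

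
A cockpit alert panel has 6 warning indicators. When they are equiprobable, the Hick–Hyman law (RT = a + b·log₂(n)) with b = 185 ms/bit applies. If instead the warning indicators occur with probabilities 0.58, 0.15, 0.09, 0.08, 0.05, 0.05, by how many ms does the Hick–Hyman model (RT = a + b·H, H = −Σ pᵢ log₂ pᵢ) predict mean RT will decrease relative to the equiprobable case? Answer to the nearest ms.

The RT saving is b·ΔH. Equiprobable H₀ = log₂(6) = 2.5850 bits; with the given probabilities H = 1.9027 bits.
b·(H₀ − H) = 185 × (2.5850 − 1.9027) = 126.22 ms.

126 ms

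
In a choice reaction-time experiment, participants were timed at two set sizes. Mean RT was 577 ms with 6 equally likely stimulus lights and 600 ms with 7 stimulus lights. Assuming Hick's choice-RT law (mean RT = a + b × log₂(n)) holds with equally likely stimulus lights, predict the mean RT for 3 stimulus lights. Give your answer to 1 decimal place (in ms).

With log₂ n on the abscissa the relation is linear; from the two conditions:
  b = (600 − 577) / (log₂ 7 − log₂ 6) = 23 / (2.8074 − 2.5850) = 103.421 ms/bit
  a = 577 − 103.421 × 2.5850 = 309.661 ms
Then RT(3) = 309.661 + 103.421 × log₂ 3 = 309.661 + 103.421 × 1.5850 ≈ 473.579 ms.

473.6 ms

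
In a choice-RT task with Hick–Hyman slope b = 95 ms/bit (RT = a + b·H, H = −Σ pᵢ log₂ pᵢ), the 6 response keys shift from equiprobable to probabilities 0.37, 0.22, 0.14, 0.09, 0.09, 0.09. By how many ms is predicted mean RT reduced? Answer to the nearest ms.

The RT saving is b·ΔH. Equiprobable H₀ = log₂(6) = 2.5850 bits; with the given probabilities H = 2.3464 bits.
b·(H₀ − H) = 95 × (2.5850 − 2.3464) = 22.67 ms.

23 ms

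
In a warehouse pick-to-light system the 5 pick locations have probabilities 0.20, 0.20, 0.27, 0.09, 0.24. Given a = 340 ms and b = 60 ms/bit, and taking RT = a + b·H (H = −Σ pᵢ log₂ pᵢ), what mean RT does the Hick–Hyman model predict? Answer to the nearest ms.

475 ms

H = 0.20·log₂(1/0.20) + 0.20·log₂(1/0.20) + 0.27·log₂(1/0.27) + 0.09·log₂(1/0.09) + 0.24·log₂(1/0.24) = 2.2456 bits.
RT = 340 + 60 × 2.2456 = 474.73 ms.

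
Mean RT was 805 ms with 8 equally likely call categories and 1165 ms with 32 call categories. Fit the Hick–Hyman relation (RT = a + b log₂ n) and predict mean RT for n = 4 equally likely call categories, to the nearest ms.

Fit slope and intercept:
  b = (1165 − 805) / (log₂ 32 − log₂ 8) = 360 / (5 − 3) = 180 ms/bit
  a = 805 − 180 × 3 = 265 ms
Then RT(4) = 265 + 180 × log₂ 4 = 265 + 180 × 2 ≈ 625.000 ms.

625 ms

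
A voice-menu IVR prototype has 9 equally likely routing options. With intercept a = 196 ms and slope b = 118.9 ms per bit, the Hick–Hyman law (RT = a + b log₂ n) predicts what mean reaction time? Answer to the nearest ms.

573 ms

log₂(9) = 3.1699 bits, so RT = 196 + 118.9 × 3.1699 ≈ 572.904 ms.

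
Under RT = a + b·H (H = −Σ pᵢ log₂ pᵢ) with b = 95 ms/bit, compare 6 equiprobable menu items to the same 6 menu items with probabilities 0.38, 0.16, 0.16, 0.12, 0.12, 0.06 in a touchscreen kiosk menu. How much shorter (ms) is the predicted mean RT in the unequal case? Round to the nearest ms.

22 ms

The RT saving is b·ΔH. Equiprobable H₀ = log₂(6) = 2.5850 bits; with the given probabilities H = 2.3542 bits.
b·(H₀ − H) = 95 × (2.5850 − 2.3542) = 21.93 ms.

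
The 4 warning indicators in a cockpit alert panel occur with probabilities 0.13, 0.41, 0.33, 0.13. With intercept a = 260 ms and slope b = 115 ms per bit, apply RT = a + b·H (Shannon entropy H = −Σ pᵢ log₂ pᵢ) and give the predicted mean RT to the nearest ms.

Entropy contributions −pᵢ log₂ pᵢ: 0.3826, 0.5274, 0.5278, 0.3826; sum H = 1.8205 bits.
RT = a + bH = 260 + 115·1.8205 = 469.36 ms.

469 ms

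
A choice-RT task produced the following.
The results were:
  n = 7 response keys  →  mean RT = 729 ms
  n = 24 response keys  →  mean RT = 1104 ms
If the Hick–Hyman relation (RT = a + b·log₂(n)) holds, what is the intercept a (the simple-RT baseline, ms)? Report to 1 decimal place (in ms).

Slope: b = (1104 − 729) / (log₂ 24 − log₂ 7) = 375/1.7776 = 210.958 ms/bit.
Intercept: a = 729 − 210.958·log₂(7) = 136.767 ms.

136.8 ms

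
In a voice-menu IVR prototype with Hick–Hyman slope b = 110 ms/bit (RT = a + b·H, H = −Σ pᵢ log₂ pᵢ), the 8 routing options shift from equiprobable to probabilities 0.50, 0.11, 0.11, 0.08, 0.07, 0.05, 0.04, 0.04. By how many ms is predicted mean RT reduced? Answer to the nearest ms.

The RT saving is b·ΔH. Equiprobable H₀ = log₂(8) = 3.0000 bits; with the given probabilities H = 2.3482 bits.
b·(H₀ − H) = 110 × (3.0000 − 2.3482) = 71.69 ms.

72 ms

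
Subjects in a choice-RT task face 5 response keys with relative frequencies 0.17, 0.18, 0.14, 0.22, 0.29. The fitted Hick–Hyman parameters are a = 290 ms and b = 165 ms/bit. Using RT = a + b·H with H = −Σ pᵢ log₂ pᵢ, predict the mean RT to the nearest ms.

H = 0.17·log₂(1/0.17) + 0.18·log₂(1/0.18) + 0.14·log₂(1/0.14) + 0.22·log₂(1/0.22) + 0.29·log₂(1/0.29) = 2.2755 bits.
RT = 290 + 165 × 2.2755 = 665.45 ms.

665 ms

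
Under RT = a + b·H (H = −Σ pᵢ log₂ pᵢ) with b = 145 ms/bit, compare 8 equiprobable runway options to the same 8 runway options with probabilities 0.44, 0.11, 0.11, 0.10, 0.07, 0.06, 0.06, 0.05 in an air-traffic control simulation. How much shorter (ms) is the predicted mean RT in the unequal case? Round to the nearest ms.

The RT saving is b·ΔH. Equiprobable H₀ = log₂(8) = 3.0000 bits; with the given probabilities H = 2.5256 bits.
b·(H₀ − H) = 145 × (3.0000 − 2.5256) = 68.78 ms.

69 ms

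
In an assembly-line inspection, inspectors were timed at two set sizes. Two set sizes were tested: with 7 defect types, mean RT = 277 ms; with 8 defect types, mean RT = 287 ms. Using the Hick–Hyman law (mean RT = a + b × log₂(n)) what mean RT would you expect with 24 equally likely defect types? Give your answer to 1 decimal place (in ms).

With log₂ n on the abscissa the relation is linear; from the two conditions:
  b = (287 − 277) / (log₂ 8 − log₂ 7) = 10 / (3 − 2.8074) = 51.909 ms/bit
  a = 277 − 51.909 × 2.8074 = 131.273 ms
Then RT(24) = 131.273 + 51.909 × log₂ 24 = 131.273 + 51.909 × 4.5850 ≈ 369.274 ms.

369.3 ms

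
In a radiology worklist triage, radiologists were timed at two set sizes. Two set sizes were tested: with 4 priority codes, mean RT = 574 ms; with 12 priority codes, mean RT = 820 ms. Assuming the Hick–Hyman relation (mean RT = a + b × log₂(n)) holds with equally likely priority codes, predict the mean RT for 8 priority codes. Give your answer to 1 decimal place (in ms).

RT is linear in log₂ n, so two points fix the line:
  b = (820 − 574) / (log₂ 12 − log₂ 4) = 246 / (3.5850 − 2) = 155.209 ms/bit
  a = 574 − 155.209 × 2 = 263.583 ms
Then RT(8) = 263.583 + 155.209 × log₂ 8 = 263.583 + 155.209 × 3 ≈ 729.209 ms.

729.2 ms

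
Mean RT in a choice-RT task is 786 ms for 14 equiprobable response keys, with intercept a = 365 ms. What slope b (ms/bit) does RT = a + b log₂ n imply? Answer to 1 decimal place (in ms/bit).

log₂(14) = 3.8074 bits.
b = (RT − a)/log₂ n = (786 − 365) / 3.8074 = 110.575 ms/bit.

110.6 ms/bit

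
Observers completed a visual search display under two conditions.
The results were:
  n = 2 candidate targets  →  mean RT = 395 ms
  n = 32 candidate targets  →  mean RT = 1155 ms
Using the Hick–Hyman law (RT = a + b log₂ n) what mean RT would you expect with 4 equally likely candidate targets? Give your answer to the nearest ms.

585 ms

Solve the two-equation system in a and b:
  b = (1155 − 395) / (log₂ 32 − log₂ 2) = 760 / (5 − 1) = 190 ms/bit
  a = 395 − 190 × 1 = 205 ms
Then RT(4) = 205 + 190 × log₂ 4 = 205 + 190 × 2 ≈ 585.000 ms.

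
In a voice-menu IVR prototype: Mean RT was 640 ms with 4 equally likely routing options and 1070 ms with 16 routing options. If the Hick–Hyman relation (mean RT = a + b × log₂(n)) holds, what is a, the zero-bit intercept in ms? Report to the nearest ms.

b = (RT₂ − RT₁)/(log₂ n₂ − log₂ n₁) = (1070 − 640)/(4 − 2) = 215 ms/bit.
Intercept: a = 640 − 215·log₂(4) = 210.000 ms.

210 ms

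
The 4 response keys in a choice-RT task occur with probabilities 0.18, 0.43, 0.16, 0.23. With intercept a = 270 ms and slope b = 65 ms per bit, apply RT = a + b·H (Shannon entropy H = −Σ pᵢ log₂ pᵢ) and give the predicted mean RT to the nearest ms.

H = 0.18·log₂(1/0.18) + 0.43·log₂(1/0.43) + 0.16·log₂(1/0.16) + 0.23·log₂(1/0.23) = 1.8796 bits.
RT = 270 + 65 × 1.8796 = 392.17 ms.

392 ms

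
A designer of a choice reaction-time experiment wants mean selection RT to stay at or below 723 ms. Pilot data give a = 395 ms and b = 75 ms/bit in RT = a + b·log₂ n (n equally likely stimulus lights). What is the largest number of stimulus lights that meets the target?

75·log₂ n ≤ 723 − 395 = 328, giving log₂ n ≤ 4.3733 and n ≤ 20.725. The largest whole number is 20.

20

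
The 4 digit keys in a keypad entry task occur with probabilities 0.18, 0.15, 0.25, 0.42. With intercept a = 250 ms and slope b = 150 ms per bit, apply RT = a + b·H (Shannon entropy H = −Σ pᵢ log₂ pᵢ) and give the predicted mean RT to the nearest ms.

532 ms

H = 0.18·log₂(1/0.18) + 0.15·log₂(1/0.15) + 0.25·log₂(1/0.25) + 0.42·log₂(1/0.42) = 1.8815 bits.
RT = 250 + 150 × 1.8815 = 532.22 ms.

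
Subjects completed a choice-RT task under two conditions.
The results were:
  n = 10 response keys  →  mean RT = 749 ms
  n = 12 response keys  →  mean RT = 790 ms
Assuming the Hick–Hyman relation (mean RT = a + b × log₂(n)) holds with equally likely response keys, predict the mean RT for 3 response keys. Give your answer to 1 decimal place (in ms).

RT is linear in log₂ n, so two points fix the line:
  b = (790 − 749) / (log₂ 12 − log₂ 10) = 41 / (3.5850 − 3.3219) = 155.873 ms/bit
  a = 749 − 155.873 × 3.3219 = 231.201 ms
Then RT(3) = 231.201 + 155.873 × log₂ 3 = 231.201 + 155.873 × 1.5850 ≈ 478.254 ms.

478.3 ms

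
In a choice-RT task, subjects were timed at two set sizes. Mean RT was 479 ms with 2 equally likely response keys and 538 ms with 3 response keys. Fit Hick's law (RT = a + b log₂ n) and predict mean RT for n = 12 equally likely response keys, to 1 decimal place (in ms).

739.7 ms

Solve the two-equation system in a and b:
  b = (538 − 479) / (log₂ 3 − log₂ 2) = 59 / (1.5850 − 1) = 100.861 ms/bit
  a = 479 − 100.861 × 1 = 378.139 ms
Then RT(12) = 378.139 + 100.861 × log₂ 12 = 378.139 + 100.861 × 3.5850 ≈ 739.722 ms.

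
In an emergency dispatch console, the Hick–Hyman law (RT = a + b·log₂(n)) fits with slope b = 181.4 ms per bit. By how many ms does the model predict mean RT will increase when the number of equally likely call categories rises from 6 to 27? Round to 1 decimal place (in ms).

393.6 ms

ΔRT = (a + b log₂ n₂) − (a + b log₂ n₁) = b·(log₂ n₂ − log₂ n₁).
log₂(27) − log₂(6) = 4.7549 − 2.5850 = 2.1699.
ΔRT = 181.4 × 2.1699 = 393.624 ms.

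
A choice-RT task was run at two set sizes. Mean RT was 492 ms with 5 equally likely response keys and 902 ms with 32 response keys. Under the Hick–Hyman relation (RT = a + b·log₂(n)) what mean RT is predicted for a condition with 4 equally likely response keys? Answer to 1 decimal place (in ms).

442.7 ms

Solve the two-equation system in a and b:
  b = (902 − 492) / (log₂ 32 − log₂ 5) = 410 / (5 − 2.3219) = 153.095 ms/bit
  a = 492 − 153.095 × 2.3219 = 136.524 ms
Then RT(4) = 136.524 + 153.095 × log₂ 4 = 136.524 + 153.095 × 2 ≈ 442.714 ms.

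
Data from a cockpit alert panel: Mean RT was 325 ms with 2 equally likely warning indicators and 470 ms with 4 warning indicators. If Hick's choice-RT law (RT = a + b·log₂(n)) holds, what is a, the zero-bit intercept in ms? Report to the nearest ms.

180 ms

Slope: b = (470 − 325) / (log₂ 4 − log₂ 2) = 145/1.0000 = 145 ms/bit.
Intercept: a = 325 − 145·log₂(2) = 180.000 ms.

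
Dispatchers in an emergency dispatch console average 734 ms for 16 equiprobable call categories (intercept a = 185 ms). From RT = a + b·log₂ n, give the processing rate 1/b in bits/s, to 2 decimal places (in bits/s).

7.29 bits/s

Choice component = 734 − 185 = 549 ms over log₂(16) = 4 bits.
b = 549 / 4 = 137.250 ms/bit, so 1/b = 7.286 bits/s.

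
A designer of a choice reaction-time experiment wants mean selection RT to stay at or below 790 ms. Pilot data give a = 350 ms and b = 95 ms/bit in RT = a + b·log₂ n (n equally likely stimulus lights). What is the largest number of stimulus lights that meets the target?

Information budget: (790 − 350)/95 = 4.6316 bits, so n ≤ 2^4.6316 = 24.788 → at most 24.

24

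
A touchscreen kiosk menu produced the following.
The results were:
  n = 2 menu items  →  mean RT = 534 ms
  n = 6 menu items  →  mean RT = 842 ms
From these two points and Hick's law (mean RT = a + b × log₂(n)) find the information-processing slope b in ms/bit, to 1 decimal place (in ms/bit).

194.3 ms/bit

b = (RT₂ − RT₁)/(log₂ n₂ − log₂ n₁) = (842 − 534)/(2.5850 − 1) = 194.326 ms/bit.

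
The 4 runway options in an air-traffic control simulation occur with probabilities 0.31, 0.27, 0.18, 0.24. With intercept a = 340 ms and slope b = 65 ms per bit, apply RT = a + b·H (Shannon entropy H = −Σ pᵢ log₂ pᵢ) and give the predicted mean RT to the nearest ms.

468 ms

Entropy contributions −pᵢ log₂ pᵢ: 0.5238, 0.5100, 0.4453, 0.4941; sum H = 1.9733 bits.
RT = a + bH = 340 + 65·1.9733 = 468.26 ms.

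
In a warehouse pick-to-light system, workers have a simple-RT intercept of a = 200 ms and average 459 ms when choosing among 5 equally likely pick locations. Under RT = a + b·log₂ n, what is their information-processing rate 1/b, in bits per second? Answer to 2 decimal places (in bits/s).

8.96 bits/s

b = (459 − 200)/log₂ 5 = 259/2.3219 = 111.545 ms per bit = 0.11155 s/bit; the reciprocal is 8.965 bits/s.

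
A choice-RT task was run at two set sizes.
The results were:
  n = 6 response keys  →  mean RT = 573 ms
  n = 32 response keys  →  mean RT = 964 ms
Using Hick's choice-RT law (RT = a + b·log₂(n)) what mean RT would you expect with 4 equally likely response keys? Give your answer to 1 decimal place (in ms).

478.3 ms

Fit slope and intercept:
  b = (964 − 573) / (log₂ 32 − log₂ 6) = 391 / (5 − 2.5850) = 161.902 ms/bit
  a = 573 − 161.902 × 2.5850 = 154.489 ms
Then RT(4) = 154.489 + 161.902 × log₂ 4 = 154.489 + 161.902 × 2 ≈ 478.293 ms.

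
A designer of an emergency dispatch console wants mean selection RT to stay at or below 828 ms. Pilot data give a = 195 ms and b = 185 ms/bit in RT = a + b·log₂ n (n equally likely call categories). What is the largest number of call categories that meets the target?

Information budget: (828 − 195)/185 = 3.4216 bits, so n ≤ 2^3.4216 = 10.715 → at most 10.

10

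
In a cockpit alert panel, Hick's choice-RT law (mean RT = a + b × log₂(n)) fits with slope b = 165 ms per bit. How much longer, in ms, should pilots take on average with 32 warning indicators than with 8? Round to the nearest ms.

The intercept a cancels: ΔRT = b·(log₂ n₂ − log₂ n₁) = b·log₂(n₂/n₁).
log₂(32) − log₂(8) = log₂(32/8) = log₂(4) = 2.
ΔRT = 165 × 2.0000 = 330.000 ms.

330 ms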